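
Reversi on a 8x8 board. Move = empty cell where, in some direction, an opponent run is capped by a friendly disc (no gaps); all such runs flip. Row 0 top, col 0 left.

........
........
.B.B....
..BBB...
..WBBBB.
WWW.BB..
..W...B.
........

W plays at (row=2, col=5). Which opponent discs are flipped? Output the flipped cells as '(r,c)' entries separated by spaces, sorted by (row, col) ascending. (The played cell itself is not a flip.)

Answer: (3,4) (4,3)

Derivation:
Dir NW: first cell '.' (not opp) -> no flip
Dir N: first cell '.' (not opp) -> no flip
Dir NE: first cell '.' (not opp) -> no flip
Dir W: first cell '.' (not opp) -> no flip
Dir E: first cell '.' (not opp) -> no flip
Dir SW: opp run (3,4) (4,3) capped by W -> flip
Dir S: first cell '.' (not opp) -> no flip
Dir SE: first cell '.' (not opp) -> no flip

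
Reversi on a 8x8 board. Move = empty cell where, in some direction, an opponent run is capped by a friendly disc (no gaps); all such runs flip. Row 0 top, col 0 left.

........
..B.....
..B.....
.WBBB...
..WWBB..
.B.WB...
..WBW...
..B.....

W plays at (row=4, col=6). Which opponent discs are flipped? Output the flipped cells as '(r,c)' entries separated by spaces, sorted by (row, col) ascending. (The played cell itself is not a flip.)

Dir NW: first cell '.' (not opp) -> no flip
Dir N: first cell '.' (not opp) -> no flip
Dir NE: first cell '.' (not opp) -> no flip
Dir W: opp run (4,5) (4,4) capped by W -> flip
Dir E: first cell '.' (not opp) -> no flip
Dir SW: first cell '.' (not opp) -> no flip
Dir S: first cell '.' (not opp) -> no flip
Dir SE: first cell '.' (not opp) -> no flip

Answer: (4,4) (4,5)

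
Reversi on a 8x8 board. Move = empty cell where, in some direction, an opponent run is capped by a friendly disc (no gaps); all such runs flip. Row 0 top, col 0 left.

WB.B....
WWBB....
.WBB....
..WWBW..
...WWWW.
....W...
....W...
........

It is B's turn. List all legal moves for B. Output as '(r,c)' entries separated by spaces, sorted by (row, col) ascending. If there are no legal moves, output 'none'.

(0,2): no bracket -> illegal
(2,0): flips 1 -> legal
(2,4): no bracket -> illegal
(2,5): no bracket -> illegal
(2,6): no bracket -> illegal
(3,0): flips 1 -> legal
(3,1): flips 4 -> legal
(3,6): flips 1 -> legal
(3,7): no bracket -> illegal
(4,1): flips 1 -> legal
(4,2): flips 1 -> legal
(4,7): no bracket -> illegal
(5,2): flips 1 -> legal
(5,3): flips 2 -> legal
(5,5): flips 2 -> legal
(5,6): flips 1 -> legal
(5,7): no bracket -> illegal
(6,3): no bracket -> illegal
(6,5): no bracket -> illegal
(7,3): no bracket -> illegal
(7,4): flips 3 -> legal
(7,5): no bracket -> illegal

Answer: (2,0) (3,0) (3,1) (3,6) (4,1) (4,2) (5,2) (5,3) (5,5) (5,6) (7,4)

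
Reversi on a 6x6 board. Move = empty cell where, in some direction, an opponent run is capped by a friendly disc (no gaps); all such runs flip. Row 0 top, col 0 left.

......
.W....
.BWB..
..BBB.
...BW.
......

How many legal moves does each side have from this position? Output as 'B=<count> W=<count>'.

Answer: B=6 W=4

Derivation:
-- B to move --
(0,0): flips 2 -> legal
(0,1): flips 1 -> legal
(0,2): no bracket -> illegal
(1,0): no bracket -> illegal
(1,2): flips 1 -> legal
(1,3): no bracket -> illegal
(2,0): no bracket -> illegal
(3,1): no bracket -> illegal
(3,5): no bracket -> illegal
(4,5): flips 1 -> legal
(5,3): no bracket -> illegal
(5,4): flips 1 -> legal
(5,5): flips 1 -> legal
B mobility = 6
-- W to move --
(1,0): no bracket -> illegal
(1,2): no bracket -> illegal
(1,3): no bracket -> illegal
(1,4): no bracket -> illegal
(2,0): flips 1 -> legal
(2,4): flips 2 -> legal
(2,5): no bracket -> illegal
(3,0): no bracket -> illegal
(3,1): flips 1 -> legal
(3,5): no bracket -> illegal
(4,1): no bracket -> illegal
(4,2): flips 2 -> legal
(4,5): no bracket -> illegal
(5,2): no bracket -> illegal
(5,3): no bracket -> illegal
(5,4): no bracket -> illegal
W mobility = 4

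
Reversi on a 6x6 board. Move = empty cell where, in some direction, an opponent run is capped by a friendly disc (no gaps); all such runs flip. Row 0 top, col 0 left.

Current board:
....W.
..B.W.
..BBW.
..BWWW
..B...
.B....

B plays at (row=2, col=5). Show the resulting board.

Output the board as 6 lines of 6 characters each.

Answer: ....W.
..B.W.
..BBBB
..BWWW
..B...
.B....

Derivation:
Place B at (2,5); scan 8 dirs for brackets.
Dir NW: opp run (1,4), next='.' -> no flip
Dir N: first cell '.' (not opp) -> no flip
Dir NE: edge -> no flip
Dir W: opp run (2,4) capped by B -> flip
Dir E: edge -> no flip
Dir SW: opp run (3,4), next='.' -> no flip
Dir S: opp run (3,5), next='.' -> no flip
Dir SE: edge -> no flip
All flips: (2,4)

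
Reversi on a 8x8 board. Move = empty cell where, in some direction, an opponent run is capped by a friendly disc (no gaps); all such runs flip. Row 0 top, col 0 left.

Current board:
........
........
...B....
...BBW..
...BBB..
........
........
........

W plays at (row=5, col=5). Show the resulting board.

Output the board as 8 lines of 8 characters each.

Place W at (5,5); scan 8 dirs for brackets.
Dir NW: opp run (4,4) (3,3), next='.' -> no flip
Dir N: opp run (4,5) capped by W -> flip
Dir NE: first cell '.' (not opp) -> no flip
Dir W: first cell '.' (not opp) -> no flip
Dir E: first cell '.' (not opp) -> no flip
Dir SW: first cell '.' (not opp) -> no flip
Dir S: first cell '.' (not opp) -> no flip
Dir SE: first cell '.' (not opp) -> no flip
All flips: (4,5)

Answer: ........
........
...B....
...BBW..
...BBW..
.....W..
........
........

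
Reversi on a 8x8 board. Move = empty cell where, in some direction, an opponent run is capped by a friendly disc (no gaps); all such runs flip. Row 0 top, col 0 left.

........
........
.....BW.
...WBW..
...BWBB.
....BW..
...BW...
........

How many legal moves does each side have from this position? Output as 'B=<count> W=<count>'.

-- B to move --
(1,5): no bracket -> illegal
(1,6): no bracket -> illegal
(1,7): no bracket -> illegal
(2,2): no bracket -> illegal
(2,3): flips 1 -> legal
(2,4): flips 1 -> legal
(2,7): flips 1 -> legal
(3,2): flips 1 -> legal
(3,6): flips 1 -> legal
(3,7): no bracket -> illegal
(4,2): no bracket -> illegal
(5,3): no bracket -> illegal
(5,6): flips 1 -> legal
(6,5): flips 2 -> legal
(6,6): no bracket -> illegal
(7,3): flips 2 -> legal
(7,4): flips 1 -> legal
(7,5): no bracket -> illegal
B mobility = 9
-- W to move --
(1,4): no bracket -> illegal
(1,5): flips 1 -> legal
(1,6): no bracket -> illegal
(2,3): no bracket -> illegal
(2,4): flips 2 -> legal
(3,2): no bracket -> illegal
(3,6): no bracket -> illegal
(3,7): flips 1 -> legal
(4,2): flips 1 -> legal
(4,7): flips 2 -> legal
(5,2): no bracket -> illegal
(5,3): flips 2 -> legal
(5,6): no bracket -> illegal
(5,7): flips 1 -> legal
(6,2): flips 1 -> legal
(6,5): no bracket -> illegal
(7,2): no bracket -> illegal
(7,3): no bracket -> illegal
(7,4): no bracket -> illegal
W mobility = 8

Answer: B=9 W=8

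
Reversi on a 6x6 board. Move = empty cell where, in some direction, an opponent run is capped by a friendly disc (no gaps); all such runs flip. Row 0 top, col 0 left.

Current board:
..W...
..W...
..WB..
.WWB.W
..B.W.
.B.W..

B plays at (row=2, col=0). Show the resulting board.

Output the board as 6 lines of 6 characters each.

Place B at (2,0); scan 8 dirs for brackets.
Dir NW: edge -> no flip
Dir N: first cell '.' (not opp) -> no flip
Dir NE: first cell '.' (not opp) -> no flip
Dir W: edge -> no flip
Dir E: first cell '.' (not opp) -> no flip
Dir SW: edge -> no flip
Dir S: first cell '.' (not opp) -> no flip
Dir SE: opp run (3,1) capped by B -> flip
All flips: (3,1)

Answer: ..W...
..W...
B.WB..
.BWB.W
..B.W.
.B.W..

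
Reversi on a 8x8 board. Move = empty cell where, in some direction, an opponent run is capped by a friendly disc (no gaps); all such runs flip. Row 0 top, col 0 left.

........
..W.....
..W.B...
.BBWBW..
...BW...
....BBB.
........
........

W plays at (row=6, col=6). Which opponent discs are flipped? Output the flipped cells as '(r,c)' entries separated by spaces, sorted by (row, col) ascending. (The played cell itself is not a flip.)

Dir NW: opp run (5,5) capped by W -> flip
Dir N: opp run (5,6), next='.' -> no flip
Dir NE: first cell '.' (not opp) -> no flip
Dir W: first cell '.' (not opp) -> no flip
Dir E: first cell '.' (not opp) -> no flip
Dir SW: first cell '.' (not opp) -> no flip
Dir S: first cell '.' (not opp) -> no flip
Dir SE: first cell '.' (not opp) -> no flip

Answer: (5,5)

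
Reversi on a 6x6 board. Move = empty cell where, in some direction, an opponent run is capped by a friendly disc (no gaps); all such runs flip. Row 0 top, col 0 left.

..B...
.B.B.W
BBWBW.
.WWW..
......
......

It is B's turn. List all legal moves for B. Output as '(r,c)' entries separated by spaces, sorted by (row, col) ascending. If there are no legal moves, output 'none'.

(0,4): no bracket -> illegal
(0,5): no bracket -> illegal
(1,2): no bracket -> illegal
(1,4): no bracket -> illegal
(2,5): flips 1 -> legal
(3,0): no bracket -> illegal
(3,4): no bracket -> illegal
(3,5): flips 1 -> legal
(4,0): flips 2 -> legal
(4,1): flips 2 -> legal
(4,2): flips 1 -> legal
(4,3): flips 2 -> legal
(4,4): flips 2 -> legal

Answer: (2,5) (3,5) (4,0) (4,1) (4,2) (4,3) (4,4)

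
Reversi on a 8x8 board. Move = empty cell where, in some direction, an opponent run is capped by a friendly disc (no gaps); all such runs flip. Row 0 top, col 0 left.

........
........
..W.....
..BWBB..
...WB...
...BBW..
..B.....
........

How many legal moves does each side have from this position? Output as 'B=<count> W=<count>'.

Answer: B=7 W=9

Derivation:
-- B to move --
(1,1): flips 2 -> legal
(1,2): flips 1 -> legal
(1,3): no bracket -> illegal
(2,1): no bracket -> illegal
(2,3): flips 2 -> legal
(2,4): no bracket -> illegal
(3,1): no bracket -> illegal
(4,2): flips 1 -> legal
(4,5): no bracket -> illegal
(4,6): no bracket -> illegal
(5,2): flips 1 -> legal
(5,6): flips 1 -> legal
(6,4): no bracket -> illegal
(6,5): no bracket -> illegal
(6,6): flips 1 -> legal
B mobility = 7
-- W to move --
(2,1): flips 1 -> legal
(2,3): no bracket -> illegal
(2,4): no bracket -> illegal
(2,5): flips 1 -> legal
(2,6): no bracket -> illegal
(3,1): flips 1 -> legal
(3,6): flips 2 -> legal
(4,1): no bracket -> illegal
(4,2): flips 1 -> legal
(4,5): flips 1 -> legal
(4,6): no bracket -> illegal
(5,1): no bracket -> illegal
(5,2): flips 2 -> legal
(6,1): no bracket -> illegal
(6,3): flips 1 -> legal
(6,4): no bracket -> illegal
(6,5): flips 1 -> legal
(7,1): no bracket -> illegal
(7,2): no bracket -> illegal
(7,3): no bracket -> illegal
W mobility = 9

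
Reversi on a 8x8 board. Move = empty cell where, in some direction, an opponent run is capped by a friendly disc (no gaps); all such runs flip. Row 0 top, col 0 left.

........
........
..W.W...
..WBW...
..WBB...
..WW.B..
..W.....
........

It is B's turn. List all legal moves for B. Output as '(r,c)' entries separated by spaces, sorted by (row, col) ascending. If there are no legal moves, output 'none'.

Answer: (1,1) (1,4) (1,5) (2,1) (2,5) (3,1) (3,5) (4,1) (5,1) (6,1) (6,3) (7,1)

Derivation:
(1,1): flips 1 -> legal
(1,2): no bracket -> illegal
(1,3): no bracket -> illegal
(1,4): flips 2 -> legal
(1,5): flips 1 -> legal
(2,1): flips 1 -> legal
(2,3): no bracket -> illegal
(2,5): flips 1 -> legal
(3,1): flips 1 -> legal
(3,5): flips 1 -> legal
(4,1): flips 1 -> legal
(4,5): no bracket -> illegal
(5,1): flips 1 -> legal
(5,4): no bracket -> illegal
(6,1): flips 1 -> legal
(6,3): flips 1 -> legal
(6,4): no bracket -> illegal
(7,1): flips 2 -> legal
(7,2): no bracket -> illegal
(7,3): no bracket -> illegal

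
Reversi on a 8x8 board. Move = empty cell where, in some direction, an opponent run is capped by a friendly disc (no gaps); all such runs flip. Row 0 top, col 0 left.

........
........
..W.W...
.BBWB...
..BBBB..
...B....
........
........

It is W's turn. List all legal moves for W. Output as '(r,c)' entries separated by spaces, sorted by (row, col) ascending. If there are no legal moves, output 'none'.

(2,0): no bracket -> illegal
(2,1): no bracket -> illegal
(2,3): no bracket -> illegal
(2,5): no bracket -> illegal
(3,0): flips 2 -> legal
(3,5): flips 1 -> legal
(3,6): no bracket -> illegal
(4,0): flips 1 -> legal
(4,1): no bracket -> illegal
(4,6): no bracket -> illegal
(5,1): flips 1 -> legal
(5,2): flips 2 -> legal
(5,4): flips 2 -> legal
(5,5): flips 1 -> legal
(5,6): no bracket -> illegal
(6,2): no bracket -> illegal
(6,3): flips 2 -> legal
(6,4): no bracket -> illegal

Answer: (3,0) (3,5) (4,0) (5,1) (5,2) (5,4) (5,5) (6,3)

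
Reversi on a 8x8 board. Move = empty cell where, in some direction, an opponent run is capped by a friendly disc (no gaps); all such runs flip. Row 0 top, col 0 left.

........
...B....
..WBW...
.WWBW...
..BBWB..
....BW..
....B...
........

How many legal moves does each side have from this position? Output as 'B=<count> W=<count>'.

-- B to move --
(1,1): flips 1 -> legal
(1,2): flips 2 -> legal
(1,4): flips 3 -> legal
(1,5): flips 1 -> legal
(2,0): flips 1 -> legal
(2,1): flips 2 -> legal
(2,5): flips 2 -> legal
(3,0): flips 2 -> legal
(3,5): flips 2 -> legal
(4,0): flips 2 -> legal
(4,1): flips 1 -> legal
(4,6): flips 1 -> legal
(5,3): no bracket -> illegal
(5,6): flips 1 -> legal
(6,5): flips 1 -> legal
(6,6): flips 2 -> legal
B mobility = 15
-- W to move --
(0,2): flips 1 -> legal
(0,3): no bracket -> illegal
(0,4): flips 1 -> legal
(1,2): flips 1 -> legal
(1,4): flips 1 -> legal
(3,5): flips 1 -> legal
(3,6): no bracket -> illegal
(4,1): flips 2 -> legal
(4,6): flips 1 -> legal
(5,1): flips 2 -> legal
(5,2): flips 2 -> legal
(5,3): flips 2 -> legal
(5,6): flips 1 -> legal
(6,3): no bracket -> illegal
(6,5): flips 2 -> legal
(7,3): flips 1 -> legal
(7,4): flips 2 -> legal
(7,5): no bracket -> illegal
W mobility = 14

Answer: B=15 W=14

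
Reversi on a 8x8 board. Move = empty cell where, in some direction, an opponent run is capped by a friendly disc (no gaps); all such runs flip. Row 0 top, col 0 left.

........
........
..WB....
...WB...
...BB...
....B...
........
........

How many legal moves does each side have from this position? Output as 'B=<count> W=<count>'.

-- B to move --
(1,1): flips 2 -> legal
(1,2): no bracket -> illegal
(1,3): no bracket -> illegal
(2,1): flips 1 -> legal
(2,4): no bracket -> illegal
(3,1): no bracket -> illegal
(3,2): flips 1 -> legal
(4,2): no bracket -> illegal
B mobility = 3
-- W to move --
(1,2): no bracket -> illegal
(1,3): flips 1 -> legal
(1,4): no bracket -> illegal
(2,4): flips 1 -> legal
(2,5): no bracket -> illegal
(3,2): no bracket -> illegal
(3,5): flips 1 -> legal
(4,2): no bracket -> illegal
(4,5): no bracket -> illegal
(5,2): no bracket -> illegal
(5,3): flips 1 -> legal
(5,5): flips 1 -> legal
(6,3): no bracket -> illegal
(6,4): no bracket -> illegal
(6,5): no bracket -> illegal
W mobility = 5

Answer: B=3 W=5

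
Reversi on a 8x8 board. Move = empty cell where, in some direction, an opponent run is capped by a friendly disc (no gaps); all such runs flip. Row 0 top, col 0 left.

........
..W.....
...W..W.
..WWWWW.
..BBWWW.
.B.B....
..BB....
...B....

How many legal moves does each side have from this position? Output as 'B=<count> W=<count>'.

-- B to move --
(0,1): no bracket -> illegal
(0,2): no bracket -> illegal
(0,3): no bracket -> illegal
(1,1): no bracket -> illegal
(1,3): flips 2 -> legal
(1,4): no bracket -> illegal
(1,5): no bracket -> illegal
(1,6): no bracket -> illegal
(1,7): flips 3 -> legal
(2,1): flips 1 -> legal
(2,2): flips 1 -> legal
(2,4): flips 1 -> legal
(2,5): flips 1 -> legal
(2,7): no bracket -> illegal
(3,1): no bracket -> illegal
(3,7): no bracket -> illegal
(4,1): no bracket -> illegal
(4,7): flips 3 -> legal
(5,4): no bracket -> illegal
(5,5): no bracket -> illegal
(5,6): no bracket -> illegal
(5,7): no bracket -> illegal
B mobility = 7
-- W to move --
(3,1): no bracket -> illegal
(4,0): no bracket -> illegal
(4,1): flips 2 -> legal
(5,0): no bracket -> illegal
(5,2): flips 2 -> legal
(5,4): flips 1 -> legal
(6,0): flips 2 -> legal
(6,1): no bracket -> illegal
(6,4): no bracket -> illegal
(7,1): flips 2 -> legal
(7,2): no bracket -> illegal
(7,4): no bracket -> illegal
W mobility = 5

Answer: B=7 W=5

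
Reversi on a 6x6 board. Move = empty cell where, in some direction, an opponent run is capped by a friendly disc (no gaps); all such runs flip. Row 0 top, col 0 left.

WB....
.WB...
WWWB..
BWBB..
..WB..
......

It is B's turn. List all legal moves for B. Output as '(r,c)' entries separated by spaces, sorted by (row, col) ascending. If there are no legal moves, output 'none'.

(0,2): no bracket -> illegal
(1,0): flips 3 -> legal
(1,3): no bracket -> illegal
(4,0): no bracket -> illegal
(4,1): flips 4 -> legal
(5,1): flips 1 -> legal
(5,2): flips 1 -> legal
(5,3): no bracket -> illegal

Answer: (1,0) (4,1) (5,1) (5,2)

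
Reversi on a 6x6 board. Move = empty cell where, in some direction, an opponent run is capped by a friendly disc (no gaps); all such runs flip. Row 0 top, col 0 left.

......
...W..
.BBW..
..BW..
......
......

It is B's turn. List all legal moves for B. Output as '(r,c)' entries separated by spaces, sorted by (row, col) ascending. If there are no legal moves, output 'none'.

Answer: (0,4) (1,4) (2,4) (3,4) (4,4)

Derivation:
(0,2): no bracket -> illegal
(0,3): no bracket -> illegal
(0,4): flips 1 -> legal
(1,2): no bracket -> illegal
(1,4): flips 1 -> legal
(2,4): flips 1 -> legal
(3,4): flips 1 -> legal
(4,2): no bracket -> illegal
(4,3): no bracket -> illegal
(4,4): flips 1 -> legal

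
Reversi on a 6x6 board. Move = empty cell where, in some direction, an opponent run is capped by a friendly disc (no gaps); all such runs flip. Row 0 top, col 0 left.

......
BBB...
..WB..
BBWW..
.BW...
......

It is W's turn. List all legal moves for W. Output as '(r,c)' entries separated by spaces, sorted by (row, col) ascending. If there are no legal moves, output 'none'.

Answer: (0,0) (0,2) (1,3) (1,4) (2,0) (2,4) (4,0) (5,0)

Derivation:
(0,0): flips 1 -> legal
(0,1): no bracket -> illegal
(0,2): flips 1 -> legal
(0,3): no bracket -> illegal
(1,3): flips 1 -> legal
(1,4): flips 1 -> legal
(2,0): flips 1 -> legal
(2,1): no bracket -> illegal
(2,4): flips 1 -> legal
(3,4): no bracket -> illegal
(4,0): flips 2 -> legal
(5,0): flips 1 -> legal
(5,1): no bracket -> illegal
(5,2): no bracket -> illegal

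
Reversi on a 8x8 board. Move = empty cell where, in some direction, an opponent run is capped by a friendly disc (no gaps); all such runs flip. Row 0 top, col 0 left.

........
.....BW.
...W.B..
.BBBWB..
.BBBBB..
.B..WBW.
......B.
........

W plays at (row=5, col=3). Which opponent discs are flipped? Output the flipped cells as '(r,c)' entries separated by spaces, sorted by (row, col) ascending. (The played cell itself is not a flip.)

Dir NW: opp run (4,2) (3,1), next='.' -> no flip
Dir N: opp run (4,3) (3,3) capped by W -> flip
Dir NE: opp run (4,4) (3,5), next='.' -> no flip
Dir W: first cell '.' (not opp) -> no flip
Dir E: first cell 'W' (not opp) -> no flip
Dir SW: first cell '.' (not opp) -> no flip
Dir S: first cell '.' (not opp) -> no flip
Dir SE: first cell '.' (not opp) -> no flip

Answer: (3,3) (4,3)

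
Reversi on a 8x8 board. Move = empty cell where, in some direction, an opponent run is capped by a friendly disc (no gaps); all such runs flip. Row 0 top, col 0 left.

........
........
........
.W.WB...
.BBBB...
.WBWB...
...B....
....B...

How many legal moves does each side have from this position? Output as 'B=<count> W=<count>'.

-- B to move --
(2,0): flips 1 -> legal
(2,1): flips 1 -> legal
(2,2): flips 1 -> legal
(2,3): flips 1 -> legal
(2,4): flips 1 -> legal
(3,0): no bracket -> illegal
(3,2): flips 1 -> legal
(4,0): no bracket -> illegal
(5,0): flips 1 -> legal
(6,0): flips 1 -> legal
(6,1): flips 1 -> legal
(6,2): flips 1 -> legal
(6,4): flips 1 -> legal
B mobility = 11
-- W to move --
(2,3): no bracket -> illegal
(2,4): no bracket -> illegal
(2,5): no bracket -> illegal
(3,0): no bracket -> illegal
(3,2): no bracket -> illegal
(3,5): flips 2 -> legal
(4,0): no bracket -> illegal
(4,5): no bracket -> illegal
(5,0): no bracket -> illegal
(5,5): flips 2 -> legal
(6,1): no bracket -> illegal
(6,2): no bracket -> illegal
(6,4): no bracket -> illegal
(6,5): no bracket -> illegal
(7,2): no bracket -> illegal
(7,3): flips 1 -> legal
(7,5): no bracket -> illegal
W mobility = 3

Answer: B=11 W=3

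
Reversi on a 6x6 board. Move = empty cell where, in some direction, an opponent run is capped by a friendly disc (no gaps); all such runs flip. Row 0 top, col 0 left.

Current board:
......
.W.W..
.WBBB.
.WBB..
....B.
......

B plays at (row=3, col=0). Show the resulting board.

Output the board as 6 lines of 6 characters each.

Answer: ......
.W.W..
.WBBB.
BBBB..
....B.
......

Derivation:
Place B at (3,0); scan 8 dirs for brackets.
Dir NW: edge -> no flip
Dir N: first cell '.' (not opp) -> no flip
Dir NE: opp run (2,1), next='.' -> no flip
Dir W: edge -> no flip
Dir E: opp run (3,1) capped by B -> flip
Dir SW: edge -> no flip
Dir S: first cell '.' (not opp) -> no flip
Dir SE: first cell '.' (not opp) -> no flip
All flips: (3,1)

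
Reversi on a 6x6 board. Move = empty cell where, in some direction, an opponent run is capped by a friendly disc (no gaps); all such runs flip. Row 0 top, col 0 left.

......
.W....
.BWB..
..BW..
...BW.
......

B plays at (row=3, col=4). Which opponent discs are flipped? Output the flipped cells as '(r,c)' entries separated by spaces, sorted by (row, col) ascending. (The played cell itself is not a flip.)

Answer: (3,3)

Derivation:
Dir NW: first cell 'B' (not opp) -> no flip
Dir N: first cell '.' (not opp) -> no flip
Dir NE: first cell '.' (not opp) -> no flip
Dir W: opp run (3,3) capped by B -> flip
Dir E: first cell '.' (not opp) -> no flip
Dir SW: first cell 'B' (not opp) -> no flip
Dir S: opp run (4,4), next='.' -> no flip
Dir SE: first cell '.' (not opp) -> no flip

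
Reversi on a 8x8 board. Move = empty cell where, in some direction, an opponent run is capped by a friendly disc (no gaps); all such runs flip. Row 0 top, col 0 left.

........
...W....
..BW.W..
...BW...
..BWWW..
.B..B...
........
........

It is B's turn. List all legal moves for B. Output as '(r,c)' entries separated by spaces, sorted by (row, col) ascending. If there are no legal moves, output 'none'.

Answer: (0,3) (0,4) (2,4) (3,2) (3,5) (3,6) (4,6) (5,3) (5,5)

Derivation:
(0,2): no bracket -> illegal
(0,3): flips 2 -> legal
(0,4): flips 1 -> legal
(1,2): no bracket -> illegal
(1,4): no bracket -> illegal
(1,5): no bracket -> illegal
(1,6): no bracket -> illegal
(2,4): flips 3 -> legal
(2,6): no bracket -> illegal
(3,2): flips 1 -> legal
(3,5): flips 1 -> legal
(3,6): flips 1 -> legal
(4,6): flips 3 -> legal
(5,2): no bracket -> illegal
(5,3): flips 1 -> legal
(5,5): flips 1 -> legal
(5,6): no bracket -> illegal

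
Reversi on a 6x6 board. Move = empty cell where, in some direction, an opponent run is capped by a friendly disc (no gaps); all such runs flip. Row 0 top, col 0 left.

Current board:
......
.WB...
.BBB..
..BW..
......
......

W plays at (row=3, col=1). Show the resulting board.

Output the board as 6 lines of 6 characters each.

Answer: ......
.WB...
.WBB..
.WWW..
......
......

Derivation:
Place W at (3,1); scan 8 dirs for brackets.
Dir NW: first cell '.' (not opp) -> no flip
Dir N: opp run (2,1) capped by W -> flip
Dir NE: opp run (2,2), next='.' -> no flip
Dir W: first cell '.' (not opp) -> no flip
Dir E: opp run (3,2) capped by W -> flip
Dir SW: first cell '.' (not opp) -> no flip
Dir S: first cell '.' (not opp) -> no flip
Dir SE: first cell '.' (not opp) -> no flip
All flips: (2,1) (3,2)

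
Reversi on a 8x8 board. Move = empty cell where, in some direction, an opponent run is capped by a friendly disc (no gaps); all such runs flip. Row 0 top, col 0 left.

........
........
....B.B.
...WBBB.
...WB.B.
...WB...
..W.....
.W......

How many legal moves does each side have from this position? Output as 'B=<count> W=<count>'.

-- B to move --
(2,2): flips 1 -> legal
(2,3): no bracket -> illegal
(3,2): flips 2 -> legal
(4,2): flips 2 -> legal
(5,1): no bracket -> illegal
(5,2): flips 2 -> legal
(6,0): no bracket -> illegal
(6,1): no bracket -> illegal
(6,3): no bracket -> illegal
(6,4): no bracket -> illegal
(7,0): no bracket -> illegal
(7,2): no bracket -> illegal
(7,3): no bracket -> illegal
B mobility = 4
-- W to move --
(1,3): no bracket -> illegal
(1,4): no bracket -> illegal
(1,5): flips 1 -> legal
(1,6): no bracket -> illegal
(1,7): flips 3 -> legal
(2,3): no bracket -> illegal
(2,5): flips 1 -> legal
(2,7): no bracket -> illegal
(3,7): flips 3 -> legal
(4,5): flips 1 -> legal
(4,7): no bracket -> illegal
(5,5): flips 2 -> legal
(5,6): no bracket -> illegal
(5,7): no bracket -> illegal
(6,3): no bracket -> illegal
(6,4): no bracket -> illegal
(6,5): flips 1 -> legal
W mobility = 7

Answer: B=4 W=7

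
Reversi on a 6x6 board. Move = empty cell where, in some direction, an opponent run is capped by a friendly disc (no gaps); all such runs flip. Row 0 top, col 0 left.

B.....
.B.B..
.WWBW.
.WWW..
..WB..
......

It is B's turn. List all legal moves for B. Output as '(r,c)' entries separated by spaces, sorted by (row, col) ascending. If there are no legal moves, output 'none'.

Answer: (1,0) (2,0) (2,5) (3,5) (4,0) (4,1) (4,4)

Derivation:
(1,0): flips 2 -> legal
(1,2): no bracket -> illegal
(1,4): no bracket -> illegal
(1,5): no bracket -> illegal
(2,0): flips 2 -> legal
(2,5): flips 1 -> legal
(3,0): no bracket -> illegal
(3,4): no bracket -> illegal
(3,5): flips 1 -> legal
(4,0): flips 2 -> legal
(4,1): flips 4 -> legal
(4,4): flips 2 -> legal
(5,1): no bracket -> illegal
(5,2): no bracket -> illegal
(5,3): no bracket -> illegal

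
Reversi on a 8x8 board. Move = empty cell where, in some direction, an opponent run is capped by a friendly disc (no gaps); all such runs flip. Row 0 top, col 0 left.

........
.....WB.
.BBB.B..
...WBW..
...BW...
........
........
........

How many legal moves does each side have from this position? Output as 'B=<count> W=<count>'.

-- B to move --
(0,4): no bracket -> illegal
(0,5): flips 1 -> legal
(0,6): no bracket -> illegal
(1,4): flips 1 -> legal
(2,4): no bracket -> illegal
(2,6): no bracket -> illegal
(3,2): flips 1 -> legal
(3,6): flips 1 -> legal
(4,2): no bracket -> illegal
(4,5): flips 2 -> legal
(4,6): no bracket -> illegal
(5,3): no bracket -> illegal
(5,4): flips 1 -> legal
(5,5): flips 2 -> legal
B mobility = 7
-- W to move --
(0,5): no bracket -> illegal
(0,6): no bracket -> illegal
(0,7): no bracket -> illegal
(1,0): no bracket -> illegal
(1,1): flips 1 -> legal
(1,2): no bracket -> illegal
(1,3): flips 1 -> legal
(1,4): no bracket -> illegal
(1,7): flips 1 -> legal
(2,0): no bracket -> illegal
(2,4): flips 1 -> legal
(2,6): no bracket -> illegal
(2,7): no bracket -> illegal
(3,0): no bracket -> illegal
(3,1): no bracket -> illegal
(3,2): no bracket -> illegal
(3,6): no bracket -> illegal
(4,2): flips 1 -> legal
(4,5): no bracket -> illegal
(5,2): no bracket -> illegal
(5,3): flips 1 -> legal
(5,4): no bracket -> illegal
W mobility = 6

Answer: B=7 W=6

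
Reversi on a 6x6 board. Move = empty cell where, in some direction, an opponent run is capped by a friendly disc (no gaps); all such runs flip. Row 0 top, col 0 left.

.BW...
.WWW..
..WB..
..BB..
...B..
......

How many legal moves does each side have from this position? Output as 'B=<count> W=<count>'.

-- B to move --
(0,0): flips 2 -> legal
(0,3): flips 2 -> legal
(0,4): no bracket -> illegal
(1,0): no bracket -> illegal
(1,4): no bracket -> illegal
(2,0): no bracket -> illegal
(2,1): flips 2 -> legal
(2,4): no bracket -> illegal
(3,1): no bracket -> illegal
B mobility = 3
-- W to move --
(0,0): flips 1 -> legal
(1,0): no bracket -> illegal
(1,4): no bracket -> illegal
(2,1): no bracket -> illegal
(2,4): flips 1 -> legal
(3,1): no bracket -> illegal
(3,4): flips 1 -> legal
(4,1): no bracket -> illegal
(4,2): flips 1 -> legal
(4,4): flips 1 -> legal
(5,2): no bracket -> illegal
(5,3): flips 3 -> legal
(5,4): no bracket -> illegal
W mobility = 6

Answer: B=3 W=6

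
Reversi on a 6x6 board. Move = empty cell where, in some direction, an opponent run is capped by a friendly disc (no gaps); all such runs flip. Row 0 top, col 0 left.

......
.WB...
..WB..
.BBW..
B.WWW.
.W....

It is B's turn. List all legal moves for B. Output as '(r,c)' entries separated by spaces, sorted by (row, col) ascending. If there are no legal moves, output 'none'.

(0,0): no bracket -> illegal
(0,1): no bracket -> illegal
(0,2): no bracket -> illegal
(1,0): flips 1 -> legal
(1,3): flips 1 -> legal
(2,0): no bracket -> illegal
(2,1): flips 1 -> legal
(2,4): no bracket -> illegal
(3,4): flips 1 -> legal
(3,5): no bracket -> illegal
(4,1): no bracket -> illegal
(4,5): no bracket -> illegal
(5,0): no bracket -> illegal
(5,2): flips 1 -> legal
(5,3): flips 3 -> legal
(5,4): flips 1 -> legal
(5,5): no bracket -> illegal

Answer: (1,0) (1,3) (2,1) (3,4) (5,2) (5,3) (5,4)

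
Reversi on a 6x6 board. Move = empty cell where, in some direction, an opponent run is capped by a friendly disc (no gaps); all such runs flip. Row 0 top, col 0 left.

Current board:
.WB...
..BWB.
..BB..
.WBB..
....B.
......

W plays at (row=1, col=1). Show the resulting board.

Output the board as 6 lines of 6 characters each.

Place W at (1,1); scan 8 dirs for brackets.
Dir NW: first cell '.' (not opp) -> no flip
Dir N: first cell 'W' (not opp) -> no flip
Dir NE: opp run (0,2), next=edge -> no flip
Dir W: first cell '.' (not opp) -> no flip
Dir E: opp run (1,2) capped by W -> flip
Dir SW: first cell '.' (not opp) -> no flip
Dir S: first cell '.' (not opp) -> no flip
Dir SE: opp run (2,2) (3,3) (4,4), next='.' -> no flip
All flips: (1,2)

Answer: .WB...
.WWWB.
..BB..
.WBB..
....B.
......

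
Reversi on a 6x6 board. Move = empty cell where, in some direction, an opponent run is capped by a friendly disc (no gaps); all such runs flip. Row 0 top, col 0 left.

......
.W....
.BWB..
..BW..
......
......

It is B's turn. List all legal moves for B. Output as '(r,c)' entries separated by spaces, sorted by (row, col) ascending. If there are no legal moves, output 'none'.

(0,0): no bracket -> illegal
(0,1): flips 1 -> legal
(0,2): no bracket -> illegal
(1,0): no bracket -> illegal
(1,2): flips 1 -> legal
(1,3): no bracket -> illegal
(2,0): no bracket -> illegal
(2,4): no bracket -> illegal
(3,1): no bracket -> illegal
(3,4): flips 1 -> legal
(4,2): no bracket -> illegal
(4,3): flips 1 -> legal
(4,4): no bracket -> illegal

Answer: (0,1) (1,2) (3,4) (4,3)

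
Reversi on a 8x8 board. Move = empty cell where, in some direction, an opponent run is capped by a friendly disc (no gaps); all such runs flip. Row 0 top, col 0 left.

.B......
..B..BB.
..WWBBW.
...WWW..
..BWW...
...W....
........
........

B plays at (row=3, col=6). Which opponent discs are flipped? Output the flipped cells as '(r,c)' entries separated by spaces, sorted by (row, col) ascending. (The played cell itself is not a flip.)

Dir NW: first cell 'B' (not opp) -> no flip
Dir N: opp run (2,6) capped by B -> flip
Dir NE: first cell '.' (not opp) -> no flip
Dir W: opp run (3,5) (3,4) (3,3), next='.' -> no flip
Dir E: first cell '.' (not opp) -> no flip
Dir SW: first cell '.' (not opp) -> no flip
Dir S: first cell '.' (not opp) -> no flip
Dir SE: first cell '.' (not opp) -> no flip

Answer: (2,6)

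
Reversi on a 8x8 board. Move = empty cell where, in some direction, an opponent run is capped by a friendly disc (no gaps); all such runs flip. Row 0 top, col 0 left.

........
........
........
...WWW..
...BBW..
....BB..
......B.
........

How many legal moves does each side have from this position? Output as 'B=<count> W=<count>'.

-- B to move --
(2,2): flips 1 -> legal
(2,3): flips 1 -> legal
(2,4): flips 1 -> legal
(2,5): flips 3 -> legal
(2,6): flips 1 -> legal
(3,2): no bracket -> illegal
(3,6): flips 1 -> legal
(4,2): no bracket -> illegal
(4,6): flips 1 -> legal
(5,6): no bracket -> illegal
B mobility = 7
-- W to move --
(3,2): no bracket -> illegal
(4,2): flips 2 -> legal
(4,6): no bracket -> illegal
(5,2): flips 1 -> legal
(5,3): flips 2 -> legal
(5,6): no bracket -> illegal
(5,7): no bracket -> illegal
(6,3): flips 1 -> legal
(6,4): flips 2 -> legal
(6,5): flips 1 -> legal
(6,7): no bracket -> illegal
(7,5): no bracket -> illegal
(7,6): no bracket -> illegal
(7,7): flips 3 -> legal
W mobility = 7

Answer: B=7 W=7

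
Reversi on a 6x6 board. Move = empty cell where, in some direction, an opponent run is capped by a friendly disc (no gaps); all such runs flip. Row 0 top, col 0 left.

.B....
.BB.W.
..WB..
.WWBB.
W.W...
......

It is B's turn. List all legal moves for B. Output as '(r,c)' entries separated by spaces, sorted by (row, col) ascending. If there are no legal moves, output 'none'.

(0,3): no bracket -> illegal
(0,4): no bracket -> illegal
(0,5): flips 1 -> legal
(1,3): no bracket -> illegal
(1,5): no bracket -> illegal
(2,0): no bracket -> illegal
(2,1): flips 1 -> legal
(2,4): no bracket -> illegal
(2,5): no bracket -> illegal
(3,0): flips 2 -> legal
(4,1): flips 1 -> legal
(4,3): no bracket -> illegal
(5,0): no bracket -> illegal
(5,1): flips 1 -> legal
(5,2): flips 3 -> legal
(5,3): no bracket -> illegal

Answer: (0,5) (2,1) (3,0) (4,1) (5,1) (5,2)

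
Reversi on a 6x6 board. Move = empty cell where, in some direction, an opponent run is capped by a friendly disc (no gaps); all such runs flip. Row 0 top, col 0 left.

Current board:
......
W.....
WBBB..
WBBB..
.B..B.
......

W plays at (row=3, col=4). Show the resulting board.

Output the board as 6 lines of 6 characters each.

Answer: ......
W.....
WBBB..
WWWWW.
.B..B.
......

Derivation:
Place W at (3,4); scan 8 dirs for brackets.
Dir NW: opp run (2,3), next='.' -> no flip
Dir N: first cell '.' (not opp) -> no flip
Dir NE: first cell '.' (not opp) -> no flip
Dir W: opp run (3,3) (3,2) (3,1) capped by W -> flip
Dir E: first cell '.' (not opp) -> no flip
Dir SW: first cell '.' (not opp) -> no flip
Dir S: opp run (4,4), next='.' -> no flip
Dir SE: first cell '.' (not opp) -> no flip
All flips: (3,1) (3,2) (3,3)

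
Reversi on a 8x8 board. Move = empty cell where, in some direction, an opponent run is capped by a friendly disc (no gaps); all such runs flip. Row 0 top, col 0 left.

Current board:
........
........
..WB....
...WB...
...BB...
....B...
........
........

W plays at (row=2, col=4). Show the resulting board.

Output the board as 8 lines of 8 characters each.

Place W at (2,4); scan 8 dirs for brackets.
Dir NW: first cell '.' (not opp) -> no flip
Dir N: first cell '.' (not opp) -> no flip
Dir NE: first cell '.' (not opp) -> no flip
Dir W: opp run (2,3) capped by W -> flip
Dir E: first cell '.' (not opp) -> no flip
Dir SW: first cell 'W' (not opp) -> no flip
Dir S: opp run (3,4) (4,4) (5,4), next='.' -> no flip
Dir SE: first cell '.' (not opp) -> no flip
All flips: (2,3)

Answer: ........
........
..WWW...
...WB...
...BB...
....B...
........
........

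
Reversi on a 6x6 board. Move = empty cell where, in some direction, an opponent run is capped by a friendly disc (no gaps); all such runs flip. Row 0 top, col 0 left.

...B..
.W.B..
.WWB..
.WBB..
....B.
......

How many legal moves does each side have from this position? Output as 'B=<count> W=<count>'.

-- B to move --
(0,0): flips 2 -> legal
(0,1): no bracket -> illegal
(0,2): no bracket -> illegal
(1,0): flips 1 -> legal
(1,2): flips 1 -> legal
(2,0): flips 2 -> legal
(3,0): flips 1 -> legal
(4,0): flips 2 -> legal
(4,1): no bracket -> illegal
(4,2): no bracket -> illegal
B mobility = 6
-- W to move --
(0,2): no bracket -> illegal
(0,4): flips 1 -> legal
(1,2): no bracket -> illegal
(1,4): no bracket -> illegal
(2,4): flips 1 -> legal
(3,4): flips 2 -> legal
(3,5): no bracket -> illegal
(4,1): no bracket -> illegal
(4,2): flips 1 -> legal
(4,3): flips 1 -> legal
(4,5): no bracket -> illegal
(5,3): no bracket -> illegal
(5,4): no bracket -> illegal
(5,5): flips 2 -> legal
W mobility = 6

Answer: B=6 W=6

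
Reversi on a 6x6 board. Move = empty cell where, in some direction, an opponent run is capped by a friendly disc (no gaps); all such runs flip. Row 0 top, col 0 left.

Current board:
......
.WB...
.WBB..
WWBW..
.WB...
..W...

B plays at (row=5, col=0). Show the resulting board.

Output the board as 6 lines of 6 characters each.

Answer: ......
.WB...
.WBB..
WWBW..
.BB...
B.W...

Derivation:
Place B at (5,0); scan 8 dirs for brackets.
Dir NW: edge -> no flip
Dir N: first cell '.' (not opp) -> no flip
Dir NE: opp run (4,1) capped by B -> flip
Dir W: edge -> no flip
Dir E: first cell '.' (not opp) -> no flip
Dir SW: edge -> no flip
Dir S: edge -> no flip
Dir SE: edge -> no flip
All flips: (4,1)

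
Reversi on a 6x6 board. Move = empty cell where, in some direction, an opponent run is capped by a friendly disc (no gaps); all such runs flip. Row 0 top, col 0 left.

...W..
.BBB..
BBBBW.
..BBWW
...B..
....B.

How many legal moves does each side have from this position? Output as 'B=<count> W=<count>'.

Answer: B=3 W=7

Derivation:
-- B to move --
(0,2): no bracket -> illegal
(0,4): no bracket -> illegal
(1,4): no bracket -> illegal
(1,5): flips 1 -> legal
(2,5): flips 2 -> legal
(4,4): no bracket -> illegal
(4,5): flips 1 -> legal
B mobility = 3
-- W to move --
(0,0): no bracket -> illegal
(0,1): flips 2 -> legal
(0,2): flips 1 -> legal
(0,4): no bracket -> illegal
(1,0): no bracket -> illegal
(1,4): no bracket -> illegal
(3,0): flips 2 -> legal
(3,1): flips 2 -> legal
(4,1): no bracket -> illegal
(4,2): flips 1 -> legal
(4,4): no bracket -> illegal
(4,5): no bracket -> illegal
(5,2): flips 1 -> legal
(5,3): flips 4 -> legal
(5,5): no bracket -> illegal
W mobility = 7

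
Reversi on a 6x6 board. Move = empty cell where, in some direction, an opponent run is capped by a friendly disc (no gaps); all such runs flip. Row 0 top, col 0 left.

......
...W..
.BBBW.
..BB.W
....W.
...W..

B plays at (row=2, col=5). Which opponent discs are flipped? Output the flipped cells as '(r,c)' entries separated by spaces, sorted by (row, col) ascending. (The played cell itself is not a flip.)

Dir NW: first cell '.' (not opp) -> no flip
Dir N: first cell '.' (not opp) -> no flip
Dir NE: edge -> no flip
Dir W: opp run (2,4) capped by B -> flip
Dir E: edge -> no flip
Dir SW: first cell '.' (not opp) -> no flip
Dir S: opp run (3,5), next='.' -> no flip
Dir SE: edge -> no flip

Answer: (2,4)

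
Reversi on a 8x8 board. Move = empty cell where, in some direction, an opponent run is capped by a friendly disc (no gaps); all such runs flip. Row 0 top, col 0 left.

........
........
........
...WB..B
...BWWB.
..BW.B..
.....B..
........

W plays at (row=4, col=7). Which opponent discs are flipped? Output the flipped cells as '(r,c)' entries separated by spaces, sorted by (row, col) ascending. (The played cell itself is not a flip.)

Dir NW: first cell '.' (not opp) -> no flip
Dir N: opp run (3,7), next='.' -> no flip
Dir NE: edge -> no flip
Dir W: opp run (4,6) capped by W -> flip
Dir E: edge -> no flip
Dir SW: first cell '.' (not opp) -> no flip
Dir S: first cell '.' (not opp) -> no flip
Dir SE: edge -> no flip

Answer: (4,6)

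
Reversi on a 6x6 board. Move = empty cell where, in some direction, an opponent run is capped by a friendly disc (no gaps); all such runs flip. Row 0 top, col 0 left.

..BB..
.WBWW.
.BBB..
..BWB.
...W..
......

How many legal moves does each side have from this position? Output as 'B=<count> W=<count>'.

Answer: B=13 W=5

Derivation:
-- B to move --
(0,0): flips 1 -> legal
(0,1): flips 1 -> legal
(0,4): flips 1 -> legal
(0,5): flips 1 -> legal
(1,0): flips 1 -> legal
(1,5): flips 2 -> legal
(2,0): flips 1 -> legal
(2,4): flips 1 -> legal
(2,5): flips 1 -> legal
(4,2): no bracket -> illegal
(4,4): flips 1 -> legal
(5,2): flips 1 -> legal
(5,3): flips 2 -> legal
(5,4): flips 1 -> legal
B mobility = 13
-- W to move --
(0,1): no bracket -> illegal
(0,4): no bracket -> illegal
(1,0): flips 2 -> legal
(2,0): no bracket -> illegal
(2,4): no bracket -> illegal
(2,5): flips 1 -> legal
(3,0): no bracket -> illegal
(3,1): flips 3 -> legal
(3,5): flips 1 -> legal
(4,1): flips 2 -> legal
(4,2): no bracket -> illegal
(4,4): no bracket -> illegal
(4,5): no bracket -> illegal
W mobility = 5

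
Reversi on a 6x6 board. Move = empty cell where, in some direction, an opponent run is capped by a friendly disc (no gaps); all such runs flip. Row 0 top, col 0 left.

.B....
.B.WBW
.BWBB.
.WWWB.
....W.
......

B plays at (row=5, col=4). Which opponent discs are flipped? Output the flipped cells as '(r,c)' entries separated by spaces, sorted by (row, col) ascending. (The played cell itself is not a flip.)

Dir NW: first cell '.' (not opp) -> no flip
Dir N: opp run (4,4) capped by B -> flip
Dir NE: first cell '.' (not opp) -> no flip
Dir W: first cell '.' (not opp) -> no flip
Dir E: first cell '.' (not opp) -> no flip
Dir SW: edge -> no flip
Dir S: edge -> no flip
Dir SE: edge -> no flip

Answer: (4,4)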